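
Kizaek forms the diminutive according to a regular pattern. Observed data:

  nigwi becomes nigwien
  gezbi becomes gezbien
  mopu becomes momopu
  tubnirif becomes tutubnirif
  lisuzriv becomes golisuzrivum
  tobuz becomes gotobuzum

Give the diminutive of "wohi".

nigwi and tubnirif both have last vowel 'i' yet inflect differently (nigwien, tutubnirif), so the last vowel is not what conditions the rule; the final letter is.
"wohi" ends in -i. The stems ending in -i (nigwi → nigwien, gezbi → gezbien) add -en.
The other patterns: stems ending in -f or -u repeat the first consonant+vowel as a prefix; stems ending in -v or -z add go- … -um around the stem.
So wohi → wohien.

wohien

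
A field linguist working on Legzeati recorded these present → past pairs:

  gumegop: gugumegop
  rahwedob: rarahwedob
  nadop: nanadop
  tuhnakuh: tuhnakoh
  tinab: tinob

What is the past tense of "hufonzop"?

"hufonzop" has last vowel 'o'. The stems whose last vowel is 'o' (gumegop → gugumegop, rahwedob → rarahwedob, nadop → nanadop) repeat the first consonant+vowel as a prefix.
So hufonzop → huhufonzop.

huhufonzop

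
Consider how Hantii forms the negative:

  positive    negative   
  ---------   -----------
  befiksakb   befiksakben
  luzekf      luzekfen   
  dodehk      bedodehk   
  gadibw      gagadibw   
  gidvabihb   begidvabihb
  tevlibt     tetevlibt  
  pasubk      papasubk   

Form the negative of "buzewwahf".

bebuzewwahf

"buzewwahf" has second-to-last letter 'h'. The stems whose second-to-last letter is 'h' (dodehk → bedodehk, gidvabihb → begidvabihb) add the prefix be-.
The other patterns: stems whose second-to-last letter is 'b' repeat the first consonant+vowel as a prefix; stems whose second-to-last letter is 'k' add -en.
So buzewwahf → bebuzewwahf.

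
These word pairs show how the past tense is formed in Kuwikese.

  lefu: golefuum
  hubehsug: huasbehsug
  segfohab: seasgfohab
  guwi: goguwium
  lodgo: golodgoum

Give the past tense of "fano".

gofanoum

lefu and hubehsug both have last vowel 'u' yet inflect differently (golefuum, huasbehsug), so the last vowel is not what conditions the rule; whether the stem ends in a vowel or a consonant is.
"fano" ends in a vowel. The stems ending in a vowel (guwi → goguwium, lefu → golefuum, lodgo → golodgoum) add go- … -um around the stem.
The other pattern: stems ending in a consonant insert -as- after the first vowel.
So fano → gofanoum.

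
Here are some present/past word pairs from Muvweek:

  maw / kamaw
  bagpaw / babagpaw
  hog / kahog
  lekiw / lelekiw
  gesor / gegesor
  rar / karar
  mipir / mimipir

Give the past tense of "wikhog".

"wikhog" has 2 vowels. The stems with 2 vowels (mipir → mimipir, bagpaw → babagpaw, lekiw → lelekiw) repeat the first consonant+vowel as a prefix.
The other pattern: stems with 1 vowel add the prefix ka-.
So wikhog → wiwikhog.

wiwikhog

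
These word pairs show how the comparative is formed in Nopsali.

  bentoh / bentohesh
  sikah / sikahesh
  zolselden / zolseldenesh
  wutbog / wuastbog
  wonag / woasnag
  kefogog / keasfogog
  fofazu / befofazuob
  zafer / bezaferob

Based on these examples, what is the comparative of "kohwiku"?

bekohwikuob

bentoh and wutbog both have last vowel 'o' yet inflect differently (bentohesh, wuastbog), so the last vowel is not what conditions the rule; the final letter is.
"kohwiku" ends in -u. The one such stem in the data (fofazu → befofazuob) adds be- … -ob around the stem, so the same rule applies.
The other patterns: stems ending in -h or -n add -esh; stems ending in -g insert -as- after the first vowel.
So kohwiku → bekohwikuob.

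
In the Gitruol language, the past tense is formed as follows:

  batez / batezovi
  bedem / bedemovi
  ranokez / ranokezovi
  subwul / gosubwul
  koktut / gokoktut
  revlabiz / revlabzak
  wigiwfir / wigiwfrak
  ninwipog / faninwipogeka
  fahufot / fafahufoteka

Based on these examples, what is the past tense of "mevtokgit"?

"mevtokgit" has last vowel 'i'. The stems whose last vowel is 'i' (revlabiz → revlabzak, wigiwfir → wigiwfrak) delete the last vowel and add -ak.
The other patterns: stems whose last vowel is 'e' add -ovi; stems whose last vowel is 'u' add the prefix go-; stems whose last vowel is 'o' add fa- … -eka around the stem.
So mevtokgit → mevtokgtak.

mevtokgtak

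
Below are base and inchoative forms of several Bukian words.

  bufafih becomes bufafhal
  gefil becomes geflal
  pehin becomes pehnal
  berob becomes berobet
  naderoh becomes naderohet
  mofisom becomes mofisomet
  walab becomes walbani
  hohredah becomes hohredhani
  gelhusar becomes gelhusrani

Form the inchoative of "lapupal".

lapuplani

bufafih and naderoh both end in -h yet inflect differently (bufafhal, naderohet), so the final letter is not what conditions the rule; the last vowel is.
"lapupal" has last vowel 'a'. The stems whose last vowel is 'a' (walab → walbani, hohredah → hohredhani, gelhusar → gelhusrani) delete the last vowel and add -ani.
The other patterns: stems whose last vowel is 'i' delete the last vowel and add -al; stems whose last vowel is 'o' add -et.
So lapupal → lapuplani.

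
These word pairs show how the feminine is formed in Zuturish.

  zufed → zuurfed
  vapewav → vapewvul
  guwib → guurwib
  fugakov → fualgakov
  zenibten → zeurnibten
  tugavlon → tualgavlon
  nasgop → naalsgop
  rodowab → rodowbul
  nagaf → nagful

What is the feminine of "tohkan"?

tohknul

vapewav and fugakov both end in -v yet inflect differently (vapewvul, fualgakov), so the final letter is not what conditions the rule; the last vowel is.
"tohkan" has last vowel 'a'. The stems whose last vowel is 'a' (vapewav → vapewvul, nagaf → nagful, rodowab → rodowbul) delete the last vowel and add -ul.
So tohkan → tohknul.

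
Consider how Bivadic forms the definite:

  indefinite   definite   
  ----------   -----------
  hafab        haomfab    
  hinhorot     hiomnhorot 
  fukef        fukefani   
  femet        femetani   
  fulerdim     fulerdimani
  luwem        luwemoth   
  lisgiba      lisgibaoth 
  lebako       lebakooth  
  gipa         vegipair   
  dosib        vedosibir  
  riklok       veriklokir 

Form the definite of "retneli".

veretneliir

hinhorot and femet both end in -t yet inflect differently (hiomnhorot, femetani), so the final letter is not what conditions the rule; the first letter is.
"retneli" begins with r-. The one such stem in the data (riklok → veriklokir) adds ve- … -ir around the stem, so the same rule applies.
The other patterns: stems beginning with h- insert -om- after the first vowel; stems beginning with f- add -ani; stems beginning with l- add -oth.
So retneli → veretneliir.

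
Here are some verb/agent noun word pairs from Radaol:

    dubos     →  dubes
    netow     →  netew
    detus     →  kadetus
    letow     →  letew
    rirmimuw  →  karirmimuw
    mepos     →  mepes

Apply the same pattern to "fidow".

fidew

"fidow" has last vowel 'o'. The stems whose last vowel is 'o' (dubos → dubes, letow → letew, mepos → mepes) change the last vowel to 'e'.
The other pattern: stems whose last vowel is 'u' add the prefix ka-.
So fidow → fidew.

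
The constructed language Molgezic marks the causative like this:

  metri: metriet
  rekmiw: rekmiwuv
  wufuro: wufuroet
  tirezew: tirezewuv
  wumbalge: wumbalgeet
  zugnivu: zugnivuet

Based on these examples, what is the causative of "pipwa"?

pipwaet

"pipwa" ends in a vowel. The stems ending in a vowel (wumbalge → wumbalgeet, zugnivu → zugnivuet, metri → metriet) add -et.
The other pattern: stems ending in a consonant add -uv.
So pipwa → pipwaet.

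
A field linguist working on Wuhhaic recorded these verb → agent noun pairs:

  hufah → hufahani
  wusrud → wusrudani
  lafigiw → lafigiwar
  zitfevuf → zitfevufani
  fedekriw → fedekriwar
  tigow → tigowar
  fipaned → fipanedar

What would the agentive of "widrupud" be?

widrupudani

wusrud and fipaned both end in -d yet inflect differently (wusrudani, fipanedar), so the final letter is not what conditions the rule; the last vowel is.
"widrupud" has last vowel 'u'. The stems whose last vowel is 'u' (zitfevuf → zitfevufani, wusrud → wusrudani) add -ani.
The other pattern: stems whose last vowel is 'e', 'i' or 'o' add -ar.
So widrupud → widrupudani.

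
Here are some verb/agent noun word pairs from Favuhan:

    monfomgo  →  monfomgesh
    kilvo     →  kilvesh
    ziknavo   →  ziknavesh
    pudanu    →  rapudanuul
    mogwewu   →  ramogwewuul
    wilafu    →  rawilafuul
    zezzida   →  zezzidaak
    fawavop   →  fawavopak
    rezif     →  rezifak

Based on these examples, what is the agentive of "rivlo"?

monfomgo and fawavop both have last vowel 'o' yet inflect differently (monfomgesh, fawavopak), so the last vowel is not what conditions the rule; the final letter is.
"rivlo" ends in -o. The stems ending in -o (monfomgo → monfomgesh, kilvo → kilvesh, ziknavo → ziknavesh) drop the final letter and add -esh.
The other patterns: stems ending in -u add ra- … -ul around the stem; stems ending in -a, -f or -p add -ak.
So rivlo → rivlesh.

rivlesh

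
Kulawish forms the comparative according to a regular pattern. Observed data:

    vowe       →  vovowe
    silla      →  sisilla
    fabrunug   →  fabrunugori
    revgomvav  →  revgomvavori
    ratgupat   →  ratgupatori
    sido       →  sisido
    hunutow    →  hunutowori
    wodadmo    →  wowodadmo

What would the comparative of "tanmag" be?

tanmagori

silla and revgomvav both have last vowel 'a' yet inflect differently (sisilla, revgomvavori), so the last vowel is not what conditions the rule; whether the stem ends in a vowel or a consonant is.
"tanmag" ends in a consonant. The stems ending in a consonant (fabrunug → fabrunugori, revgomvav → revgomvavori, ratgupat → ratgupatori) add -ori.
So tanmag → tanmagori.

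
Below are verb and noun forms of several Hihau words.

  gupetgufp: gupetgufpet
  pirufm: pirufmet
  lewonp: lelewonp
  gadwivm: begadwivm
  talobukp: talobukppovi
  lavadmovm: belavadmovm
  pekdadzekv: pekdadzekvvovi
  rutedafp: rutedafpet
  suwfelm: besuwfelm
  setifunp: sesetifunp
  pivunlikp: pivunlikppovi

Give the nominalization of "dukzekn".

dukzeknnovi

"dukzekn" has second-to-last letter 'k'. The stems whose second-to-last letter is 'k' (pekdadzekv → pekdadzekvvovi, pivunlikp → pivunlikppovi, talobukp → talobukppovi) double the final consonant and add -ovi.
The other patterns: stems whose second-to-last letter is 'n' repeat the first consonant+vowel as a prefix; stems whose second-to-last letter is 'f' add -et; stems whose second-to-last letter is 'l' or 'v' add the prefix be-.
So dukzekn → dukzeknnovi.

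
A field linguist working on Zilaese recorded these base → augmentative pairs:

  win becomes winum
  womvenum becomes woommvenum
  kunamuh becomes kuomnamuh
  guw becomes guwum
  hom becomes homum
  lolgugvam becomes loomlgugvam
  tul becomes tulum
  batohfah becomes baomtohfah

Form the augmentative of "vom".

hom and womvenum both end in -m yet inflect differently (homum, woommvenum), so the final letter is not what conditions the rule; the number of vowels is.
"vom" has 1 vowel. The stems with 1 vowel (hom → homum, tul → tulum, guw → guwum) add -um.
The other pattern: stems with 3 vowels insert -om- after the first vowel.
So vom → vomum.

vomum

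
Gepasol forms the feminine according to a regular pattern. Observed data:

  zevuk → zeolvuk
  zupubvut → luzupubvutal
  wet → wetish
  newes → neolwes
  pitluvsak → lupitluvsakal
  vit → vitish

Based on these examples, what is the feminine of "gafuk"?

vit and zupubvut both end in -t yet inflect differently (vitish, luzupubvutal), so the final letter is not what conditions the rule; the number of vowels is.
"gafuk" has 2 vowels. The stems with 2 vowels (newes → neolwes, zevuk → zeolvuk) insert -ol- after the first vowel.
So gafuk → gaolfuk.

gaolfuk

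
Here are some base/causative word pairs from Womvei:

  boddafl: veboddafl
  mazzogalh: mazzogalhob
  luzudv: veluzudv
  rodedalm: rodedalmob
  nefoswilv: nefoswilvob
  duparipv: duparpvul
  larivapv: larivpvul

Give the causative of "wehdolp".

wehdolpob

nefoswilv and larivapv both end in -v yet inflect differently (nefoswilvob, larivpvul), so the final letter is not what conditions the rule; the second-to-last letter is.
"wehdolp" has second-to-last letter 'l'. The stems whose second-to-last letter is 'l' (nefoswilv → nefoswilvob, rodedalm → rodedalmob, mazzogalh → mazzogalhob) add -ob.
The other patterns: stems whose second-to-last letter is 'p' delete the last vowel and add -ul; stems whose second-to-last letter is 'd' or 'f' add the prefix ve-.
So wehdolp → wehdolpob.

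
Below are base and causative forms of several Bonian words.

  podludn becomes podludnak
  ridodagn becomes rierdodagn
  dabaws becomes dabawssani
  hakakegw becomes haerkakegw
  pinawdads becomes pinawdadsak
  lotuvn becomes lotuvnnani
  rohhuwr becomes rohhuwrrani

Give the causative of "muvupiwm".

muvupiwmmani

ridodagn and podludn both end in -n yet inflect differently (rierdodagn, podludnak), so the final letter is not what conditions the rule; the second-to-last letter is.
"muvupiwm" has second-to-last letter 'w'. The stems whose second-to-last letter is 'w' (rohhuwr → rohhuwrrani, dabaws → dabawssani) double the final consonant and add -ani.
So muvupiwm → muvupiwmmani.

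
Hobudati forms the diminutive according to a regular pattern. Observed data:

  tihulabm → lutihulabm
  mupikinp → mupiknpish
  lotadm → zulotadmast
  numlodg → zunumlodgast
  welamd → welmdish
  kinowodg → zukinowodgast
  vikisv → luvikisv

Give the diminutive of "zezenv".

"zezenv" has second-to-last letter 'n'. The one such stem in the data (mupikinp → mupiknpish) deletes the last vowel and adds -ish (as does welamd), so the same rule applies.
So zezenv → zeznvish.

zeznvish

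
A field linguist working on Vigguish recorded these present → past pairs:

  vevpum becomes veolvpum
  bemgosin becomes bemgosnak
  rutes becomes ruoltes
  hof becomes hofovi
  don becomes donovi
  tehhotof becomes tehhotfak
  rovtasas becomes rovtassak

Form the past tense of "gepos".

rutes and rovtasas both end in -s yet inflect differently (ruoltes, rovtassak), so the final letter is not what conditions the rule; the number of vowels is.
"gepos" has 2 vowels. The stems with 2 vowels (vevpum → veolvpum, rutes → ruoltes) insert -ol- after the first vowel.
The other patterns: stems with 1 vowel add -ovi; stems with 3 vowels delete the last vowel and add -ak.
So gepos → geolpos.

geolpos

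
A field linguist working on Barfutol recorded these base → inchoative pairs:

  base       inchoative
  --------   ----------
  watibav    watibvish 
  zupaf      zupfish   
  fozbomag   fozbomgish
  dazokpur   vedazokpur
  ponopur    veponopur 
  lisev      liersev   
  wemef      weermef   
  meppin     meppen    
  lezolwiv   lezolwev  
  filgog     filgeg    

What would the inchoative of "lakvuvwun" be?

watibav and lisev both end in -v yet inflect differently (watibvish, liersev), so the final letter is not what conditions the rule; the last vowel is.
"lakvuvwun" has last vowel 'u'. The stems whose last vowel is 'u' (dazokpur → vedazokpur, ponopur → veponopur) add the prefix ve-.
So lakvuvwun → velakvuvwun.

velakvuvwun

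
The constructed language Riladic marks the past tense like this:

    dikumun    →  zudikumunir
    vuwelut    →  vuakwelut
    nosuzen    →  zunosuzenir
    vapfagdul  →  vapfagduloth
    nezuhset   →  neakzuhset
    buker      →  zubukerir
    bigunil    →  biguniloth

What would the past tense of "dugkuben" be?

zudugkubenir

vapfagdul and vuwelut both have last vowel 'u' yet inflect differently (vapfagduloth, vuakwelut), so the last vowel is not what conditions the rule; the final letter is.
"dugkuben" ends in -n. The stems ending in -n (nosuzen → zunosuzenir, dikumun → zudikumunir) add zu- … -ir around the stem.
The other patterns: stems ending in -l add -oth; stems ending in -t insert -ak- after the first vowel.
So dugkuben → zudugkubenir.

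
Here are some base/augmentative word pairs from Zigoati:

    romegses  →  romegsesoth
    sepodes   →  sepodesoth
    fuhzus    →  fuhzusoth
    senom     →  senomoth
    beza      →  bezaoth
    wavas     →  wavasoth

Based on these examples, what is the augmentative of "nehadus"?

nehadusoth

Every pair shown (romegses → romegsesoth, sepodes → sepodesoth, fuhzus → fuhzusoth, …) follows the same rule: add -oth.
So nehadus → nehadusoth.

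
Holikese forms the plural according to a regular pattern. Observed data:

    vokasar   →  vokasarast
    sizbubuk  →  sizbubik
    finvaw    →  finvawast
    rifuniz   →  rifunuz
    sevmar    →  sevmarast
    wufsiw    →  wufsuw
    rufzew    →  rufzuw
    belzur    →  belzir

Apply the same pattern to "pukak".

pukakast

"pukak" has last vowel 'a'. The stems whose last vowel is 'a' (finvaw → finvawast, sevmar → sevmarast, vokasar → vokasarast) add -ast.
The other patterns: stems whose last vowel is 'u' change the last vowel to 'i'; stems whose last vowel is 'e' or 'i' change the last vowel to 'u'.
So pukak → pukakast.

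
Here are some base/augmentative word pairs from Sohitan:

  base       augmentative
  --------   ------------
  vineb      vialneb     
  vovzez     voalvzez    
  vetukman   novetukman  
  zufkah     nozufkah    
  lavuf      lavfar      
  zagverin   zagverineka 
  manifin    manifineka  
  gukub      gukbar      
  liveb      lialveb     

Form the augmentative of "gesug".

gesgar

liveb and gukub both end in -b yet inflect differently (lialveb, gukbar), so the final letter is not what conditions the rule; the last vowel is.
"gesug" has last vowel 'u'. The stems whose last vowel is 'u' (lavuf → lavfar, gukub → gukbar) delete the last vowel and add -ar.
So gesug → gesgar.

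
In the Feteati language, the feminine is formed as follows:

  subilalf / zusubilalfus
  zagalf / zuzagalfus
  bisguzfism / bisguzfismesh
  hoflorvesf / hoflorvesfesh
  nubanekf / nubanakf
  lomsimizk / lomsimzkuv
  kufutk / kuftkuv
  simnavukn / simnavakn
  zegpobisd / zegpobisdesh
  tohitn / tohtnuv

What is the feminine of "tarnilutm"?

zagalf and nubanekf both end in -f yet inflect differently (zuzagalfus, nubanakf), so the final letter is not what conditions the rule; the second-to-last letter is.
"tarnilutm" has second-to-last letter 't'. The stems whose second-to-last letter is 't' (tohitn → tohtnuv, kufutk → kuftkuv) delete the last vowel and add -uv.
So tarnilutm → tarniltmuv.

tarniltmuv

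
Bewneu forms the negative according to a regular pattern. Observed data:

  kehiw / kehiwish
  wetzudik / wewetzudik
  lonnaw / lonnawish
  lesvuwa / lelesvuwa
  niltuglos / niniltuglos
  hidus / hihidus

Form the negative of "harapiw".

harapiwish

kehiw and wetzudik both have last vowel 'i' yet inflect differently (kehiwish, wewetzudik), so the last vowel is not what conditions the rule; the final letter is.
"harapiw" ends in -w. The stems ending in -w (kehiw → kehiwish, lonnaw → lonnawish) add -ish.
The other pattern: stems ending in -a, -k or -s repeat the first consonant+vowel as a prefix.
So harapiw → harapiwish.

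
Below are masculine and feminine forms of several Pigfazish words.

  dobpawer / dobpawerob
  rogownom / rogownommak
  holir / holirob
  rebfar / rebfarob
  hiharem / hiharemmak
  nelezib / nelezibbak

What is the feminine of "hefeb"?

hefebbak

"hefeb" ends in -b. The one such stem in the data (nelezib → nelezibbak) doubles the final consonant and adds -ak (as do rogownom, hiharem), so the same rule applies.
The other pattern: stems ending in -r add -ob.
So hefeb → hefebbak.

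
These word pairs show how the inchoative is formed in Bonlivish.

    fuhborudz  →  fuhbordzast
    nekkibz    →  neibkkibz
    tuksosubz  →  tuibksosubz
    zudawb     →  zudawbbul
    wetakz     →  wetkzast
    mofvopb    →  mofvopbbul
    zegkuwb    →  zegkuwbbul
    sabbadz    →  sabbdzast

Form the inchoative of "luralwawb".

sabbadz and tuksosubz both end in -z yet inflect differently (sabbdzast, tuibksosubz), so the final letter is not what conditions the rule; the second-to-last letter is.
"luralwawb" has second-to-last letter 'w'. The stems whose second-to-last letter is 'w' (zegkuwb → zegkuwbbul, zudawb → zudawbbul) double the final consonant and add -ul.
So luralwawb → luralwawbbul.

luralwawbbul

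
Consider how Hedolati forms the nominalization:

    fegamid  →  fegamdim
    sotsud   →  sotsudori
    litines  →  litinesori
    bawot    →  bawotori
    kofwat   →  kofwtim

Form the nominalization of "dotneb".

fegamid and sotsud both end in -d yet inflect differently (fegamdim, sotsudori), so the final letter is not what conditions the rule; the last vowel is.
"dotneb" has last vowel 'e'. The one such stem in the data (litines → litinesori) adds -ori, so the same rule applies.
The other pattern: stems whose last vowel is 'a' or 'i' delete the last vowel and add -im.
So dotneb → dotnebori.

dotnebori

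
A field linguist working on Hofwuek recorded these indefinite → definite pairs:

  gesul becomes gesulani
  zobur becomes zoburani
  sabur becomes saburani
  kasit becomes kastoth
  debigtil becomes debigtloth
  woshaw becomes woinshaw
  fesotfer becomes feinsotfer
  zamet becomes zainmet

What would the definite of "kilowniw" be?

kilownwoth

gesul and debigtil both end in -l yet inflect differently (gesulani, debigtloth), so the final letter is not what conditions the rule; the last vowel is.
"kilowniw" has last vowel 'i'. The stems whose last vowel is 'i' (kasit → kastoth, debigtil → debigtloth) delete the last vowel and add -oth.
So kilowniw → kilownwoth.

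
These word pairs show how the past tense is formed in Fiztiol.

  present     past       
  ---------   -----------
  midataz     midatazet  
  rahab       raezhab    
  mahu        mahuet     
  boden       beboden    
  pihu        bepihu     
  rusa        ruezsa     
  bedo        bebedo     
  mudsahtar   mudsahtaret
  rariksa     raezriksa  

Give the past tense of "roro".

roezro

mahu and pihu both end in -u yet inflect differently (mahuet, bepihu), so the final letter is not what conditions the rule; the first letter is.
"roro" begins with r-. The stems beginning with r- (rariksa → raezriksa, rusa → ruezsa, rahab → raezhab) insert -ez- after the first vowel.
So roro → roezro.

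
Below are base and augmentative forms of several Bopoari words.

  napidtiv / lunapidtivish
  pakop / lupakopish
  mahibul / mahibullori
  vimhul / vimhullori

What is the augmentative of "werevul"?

werevullori

"werevul" ends in -l. The stems ending in -l (mahibul → mahibullori, vimhul → vimhullori) double the final consonant and add -ori.
So werevul → werevullori.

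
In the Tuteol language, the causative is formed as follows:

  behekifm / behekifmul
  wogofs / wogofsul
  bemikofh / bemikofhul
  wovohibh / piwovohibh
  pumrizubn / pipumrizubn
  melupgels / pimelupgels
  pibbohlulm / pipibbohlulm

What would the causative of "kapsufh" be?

bemikofh and wovohibh both end in -h yet inflect differently (bemikofhul, piwovohibh), so the final letter is not what conditions the rule; the second-to-last letter is.
"kapsufh" has second-to-last letter 'f'. The stems whose second-to-last letter is 'f' (behekifm → behekifmul, wogofs → wogofsul, bemikofh → bemikofhul) add -ul.
So kapsufh → kapsufhul.

kapsufhul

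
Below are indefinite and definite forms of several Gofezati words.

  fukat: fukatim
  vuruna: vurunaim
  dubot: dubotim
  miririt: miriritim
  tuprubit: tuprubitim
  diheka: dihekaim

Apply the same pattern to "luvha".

Every pair shown (fukat → fukatim, vuruna → vurunaim, dubot → dubotim, …) follows the same rule: add -im.
So luvha → luvhaim.

luvhaim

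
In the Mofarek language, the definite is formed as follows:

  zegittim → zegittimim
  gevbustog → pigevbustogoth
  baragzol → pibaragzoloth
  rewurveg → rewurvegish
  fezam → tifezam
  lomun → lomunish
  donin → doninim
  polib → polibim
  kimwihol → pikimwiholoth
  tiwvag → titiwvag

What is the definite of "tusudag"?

titusudag

tiwvag and gevbustog both end in -g yet inflect differently (titiwvag, pigevbustogoth), so the final letter is not what conditions the rule; the last vowel is.
"tusudag" has last vowel 'a'. The stems whose last vowel is 'a' (fezam → tifezam, tiwvag → titiwvag) add the prefix ti-.
So tusudag → titusudag.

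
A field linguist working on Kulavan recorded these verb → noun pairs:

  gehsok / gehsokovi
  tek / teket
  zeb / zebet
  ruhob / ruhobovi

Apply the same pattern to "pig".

zeb and ruhob both end in -b yet inflect differently (zebet, ruhobovi), so the final letter is not what conditions the rule; the number of vowels is.
"pig" has 1 vowel. The stems with 1 vowel (tek → teket, zeb → zebet) add -et.
The other pattern: stems with 2 vowels add -ovi.
So pig → piget.

piget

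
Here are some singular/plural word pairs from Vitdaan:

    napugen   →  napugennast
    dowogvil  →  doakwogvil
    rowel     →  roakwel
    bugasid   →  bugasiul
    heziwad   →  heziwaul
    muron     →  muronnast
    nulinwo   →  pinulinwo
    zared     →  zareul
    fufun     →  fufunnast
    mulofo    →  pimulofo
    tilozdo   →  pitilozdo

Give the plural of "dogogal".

doakgogal

zared and napugen both have last vowel 'e' yet inflect differently (zareul, napugennast), so the last vowel is not what conditions the rule; the final letter is.
"dogogal" ends in -l. The stems ending in -l (rowel → roakwel, dowogvil → doakwogvil) insert -ak- after the first vowel.
So dogogal → doakgogal.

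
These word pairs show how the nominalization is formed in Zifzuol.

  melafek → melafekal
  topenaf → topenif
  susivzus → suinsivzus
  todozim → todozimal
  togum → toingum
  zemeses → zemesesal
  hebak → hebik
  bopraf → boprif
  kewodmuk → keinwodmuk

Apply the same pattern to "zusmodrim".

"zusmodrim" has last vowel 'i'. The one such stem in the data (todozim → todozimal) adds -al, so the same rule applies.
The other patterns: stems whose last vowel is 'a' change the last vowel to 'i'; stems whose last vowel is 'u' insert -in- after the first vowel.
So zusmodrim → zusmodrimal.

zusmodrimal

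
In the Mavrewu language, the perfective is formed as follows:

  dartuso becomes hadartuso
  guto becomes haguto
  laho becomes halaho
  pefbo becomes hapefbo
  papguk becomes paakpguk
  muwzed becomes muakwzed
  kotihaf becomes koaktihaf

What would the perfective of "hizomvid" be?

hiakzomvid

pefbo and papguk both begin with p- yet inflect differently (hapefbo, paakpguk), so the first letter is not what conditions the rule; the final letter is.
"hizomvid" ends in -d. The one such stem in the data (muwzed → muakwzed) inserts -ak- after the first vowel (as do papguk, kotihaf), so the same rule applies.
So hizomvid → hiakzomvid.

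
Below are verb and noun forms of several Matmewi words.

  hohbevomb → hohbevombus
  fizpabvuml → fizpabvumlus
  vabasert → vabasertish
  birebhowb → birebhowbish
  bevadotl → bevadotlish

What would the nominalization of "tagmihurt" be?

hohbevomb and birebhowb both end in -b yet inflect differently (hohbevombus, birebhowbish), so the final letter is not what conditions the rule; the second-to-last letter is.
"tagmihurt" has second-to-last letter 'r'. The one such stem in the data (vabasert → vabasertish) adds -ish, so the same rule applies.
The other pattern: stems whose second-to-last letter is 'm' add -us.
So tagmihurt → tagmihurtish.

tagmihurtish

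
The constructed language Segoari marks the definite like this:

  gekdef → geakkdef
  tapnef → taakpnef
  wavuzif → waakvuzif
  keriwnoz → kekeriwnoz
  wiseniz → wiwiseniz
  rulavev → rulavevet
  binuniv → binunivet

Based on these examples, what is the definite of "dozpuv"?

dozpuvet

wavuzif and wiseniz both have last vowel 'i' yet inflect differently (waakvuzif, wiwiseniz), so the last vowel is not what conditions the rule; the final letter is.
"dozpuv" ends in -v. The stems ending in -v (rulavev → rulavevet, binuniv → binunivet) add -et.
So dozpuv → dozpuvet.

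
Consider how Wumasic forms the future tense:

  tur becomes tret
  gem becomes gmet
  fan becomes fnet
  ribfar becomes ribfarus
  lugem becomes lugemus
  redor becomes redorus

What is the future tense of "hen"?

hnet

tur and ribfar both end in -r yet inflect differently (tret, ribfarus), so the final letter is not what conditions the rule; the number of vowels is.
"hen" has 1 vowel. The stems with 1 vowel (tur → tret, gem → gmet, fan → fnet) delete the last vowel and add -et.
So hen → hnet.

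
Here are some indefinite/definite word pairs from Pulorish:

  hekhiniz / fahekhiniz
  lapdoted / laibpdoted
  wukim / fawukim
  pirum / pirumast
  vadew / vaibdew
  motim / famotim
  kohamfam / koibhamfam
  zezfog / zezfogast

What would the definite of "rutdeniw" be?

wukim and kohamfam both end in -m yet inflect differently (fawukim, koibhamfam), so the final letter is not what conditions the rule; the last vowel is.
"rutdeniw" has last vowel 'i'. The stems whose last vowel is 'i' (wukim → fawukim, motim → famotim, hekhiniz → fahekhiniz) add the prefix fa-.
The other patterns: stems whose last vowel is 'a' or 'e' insert -ib- after the first vowel; stems whose last vowel is 'o' or 'u' add -ast.
So rutdeniw → farutdeniw.

farutdeniw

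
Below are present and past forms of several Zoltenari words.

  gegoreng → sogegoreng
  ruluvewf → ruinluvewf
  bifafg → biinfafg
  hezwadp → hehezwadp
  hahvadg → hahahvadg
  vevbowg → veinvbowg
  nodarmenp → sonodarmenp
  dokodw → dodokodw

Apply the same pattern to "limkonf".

solimkonf

nodarmenp and hezwadp both end in -p yet inflect differently (sonodarmenp, hehezwadp), so the final letter is not what conditions the rule; the second-to-last letter is.
"limkonf" has second-to-last letter 'n'. The stems whose second-to-last letter is 'n' (nodarmenp → sonodarmenp, gegoreng → sogegoreng) add the prefix so-.
So limkonf → solimkonf.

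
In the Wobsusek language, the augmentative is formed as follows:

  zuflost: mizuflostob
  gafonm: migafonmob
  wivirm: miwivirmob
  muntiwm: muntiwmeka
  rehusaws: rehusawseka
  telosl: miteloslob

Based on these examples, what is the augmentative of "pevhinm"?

muntiwm and gafonm both end in -m yet inflect differently (muntiwmeka, migafonmob), so the final letter is not what conditions the rule; the second-to-last letter is.
"pevhinm" has second-to-last letter 'n'. The one such stem in the data (gafonm → migafonmob) adds mi- … -ob around the stem, so the same rule applies.
So pevhinm → mipevhinmob.

mipevhinmob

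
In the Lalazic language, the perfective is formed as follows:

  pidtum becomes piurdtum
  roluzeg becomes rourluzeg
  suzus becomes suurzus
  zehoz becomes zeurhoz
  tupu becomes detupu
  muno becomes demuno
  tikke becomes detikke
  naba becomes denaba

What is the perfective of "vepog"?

"vepog" ends in a consonant. The stems ending in a consonant (pidtum → piurdtum, roluzeg → rourluzeg, suzus → suurzus) insert -ur- after the first vowel.
The other pattern: stems ending in a vowel add the prefix de-.
So vepog → veurpog.

veurpog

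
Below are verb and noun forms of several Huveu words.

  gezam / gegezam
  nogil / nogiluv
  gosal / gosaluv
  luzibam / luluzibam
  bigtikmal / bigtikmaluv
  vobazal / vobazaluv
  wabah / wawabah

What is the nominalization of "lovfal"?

vobazal and wabah both have last vowel 'a' yet inflect differently (vobazaluv, wawabah), so the last vowel is not what conditions the rule; the final letter is.
"lovfal" ends in -l. The stems ending in -l (vobazal → vobazaluv, gosal → gosaluv, nogil → nogiluv) add -uv.
So lovfal → lovfaluv.

lovfaluv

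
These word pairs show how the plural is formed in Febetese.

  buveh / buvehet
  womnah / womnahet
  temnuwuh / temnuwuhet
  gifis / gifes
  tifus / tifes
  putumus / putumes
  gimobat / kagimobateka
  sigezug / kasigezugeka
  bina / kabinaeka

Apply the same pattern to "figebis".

figebes

temnuwuh and tifus both have last vowel 'u' yet inflect differently (temnuwuhet, tifes), so the last vowel is not what conditions the rule; the final letter is.
"figebis" ends in -s. The stems ending in -s (gifis → gifes, tifus → tifes, putumus → putumes) change the last vowel to 'e'.
So figebis → figebes.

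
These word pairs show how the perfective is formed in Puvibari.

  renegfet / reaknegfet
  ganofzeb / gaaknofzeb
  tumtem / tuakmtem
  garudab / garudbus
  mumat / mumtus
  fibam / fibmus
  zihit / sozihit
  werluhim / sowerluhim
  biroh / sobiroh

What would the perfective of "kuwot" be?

sokuwot

ganofzeb and garudab both end in -b yet inflect differently (gaaknofzeb, garudbus), so the final letter is not what conditions the rule; the last vowel is.
"kuwot" has last vowel 'o'. The one such stem in the data (biroh → sobiroh) adds the prefix so-, so the same rule applies.
The other patterns: stems whose last vowel is 'e' insert -ak- after the first vowel; stems whose last vowel is 'a' delete the last vowel and add -us.
So kuwot → sokuwot.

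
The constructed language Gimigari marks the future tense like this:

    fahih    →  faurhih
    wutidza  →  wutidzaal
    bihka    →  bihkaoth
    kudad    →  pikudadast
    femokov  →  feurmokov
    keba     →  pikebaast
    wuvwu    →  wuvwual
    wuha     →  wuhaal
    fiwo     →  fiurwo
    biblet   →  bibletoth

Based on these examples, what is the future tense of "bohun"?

bohunoth

"bohun" begins with b-. The stems beginning with b- (bihka → bihkaoth, biblet → bibletoth) add -oth.
The other patterns: stems beginning with w- add -al; stems beginning with f- insert -ur- after the first vowel; stems beginning with k- add pi- … -ast around the stem.
So bohun → bohunoth.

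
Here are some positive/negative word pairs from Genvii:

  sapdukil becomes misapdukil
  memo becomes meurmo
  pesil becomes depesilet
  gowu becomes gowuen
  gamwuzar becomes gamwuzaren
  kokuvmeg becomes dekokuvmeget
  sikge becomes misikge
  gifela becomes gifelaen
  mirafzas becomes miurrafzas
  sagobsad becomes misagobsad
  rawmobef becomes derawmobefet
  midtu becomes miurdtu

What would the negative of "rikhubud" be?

derikhubudet

midtu and gowu both end in -u yet inflect differently (miurdtu, gowuen), so the final letter is not what conditions the rule; the first letter is.
"rikhubud" begins with r-. The one such stem in the data (rawmobef → derawmobefet) adds de- … -et around the stem, so the same rule applies.
So rikhubud → derikhubudet.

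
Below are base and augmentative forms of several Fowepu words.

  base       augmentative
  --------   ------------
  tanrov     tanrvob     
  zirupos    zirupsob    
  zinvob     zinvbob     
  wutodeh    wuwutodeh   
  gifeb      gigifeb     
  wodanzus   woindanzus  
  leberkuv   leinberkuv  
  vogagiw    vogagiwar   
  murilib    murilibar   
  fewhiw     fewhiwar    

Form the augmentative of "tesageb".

"tesageb" has last vowel 'e'. The stems whose last vowel is 'e' (wutodeh → wuwutodeh, gifeb → gigifeb) repeat the first consonant+vowel as a prefix.
The other patterns: stems whose last vowel is 'o' delete the last vowel and add -ob; stems whose last vowel is 'u' insert -in- after the first vowel; stems whose last vowel is 'i' add -ar.
So tesageb → tetesageb.

tetesageb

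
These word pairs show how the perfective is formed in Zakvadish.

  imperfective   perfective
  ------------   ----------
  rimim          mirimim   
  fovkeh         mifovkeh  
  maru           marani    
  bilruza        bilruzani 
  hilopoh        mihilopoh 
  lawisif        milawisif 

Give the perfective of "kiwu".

"kiwu" ends in a vowel. The stems ending in a vowel (bilruza → bilruzani, maru → marani) drop the final letter and add -ani.
So kiwu → kiwani.

kiwani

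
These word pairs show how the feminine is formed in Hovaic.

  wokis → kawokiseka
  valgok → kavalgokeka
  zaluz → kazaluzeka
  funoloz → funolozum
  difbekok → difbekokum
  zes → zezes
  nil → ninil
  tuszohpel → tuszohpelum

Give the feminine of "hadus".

zes and wokis both end in -s yet inflect differently (zezes, kawokiseka), so the final letter is not what conditions the rule; the number of vowels is.
"hadus" has 2 vowels. The stems with 2 vowels (wokis → kawokiseka, zaluz → kazaluzeka, valgok → kavalgokeka) add ka- … -eka around the stem.
So hadus → kahaduseka.

kahaduseka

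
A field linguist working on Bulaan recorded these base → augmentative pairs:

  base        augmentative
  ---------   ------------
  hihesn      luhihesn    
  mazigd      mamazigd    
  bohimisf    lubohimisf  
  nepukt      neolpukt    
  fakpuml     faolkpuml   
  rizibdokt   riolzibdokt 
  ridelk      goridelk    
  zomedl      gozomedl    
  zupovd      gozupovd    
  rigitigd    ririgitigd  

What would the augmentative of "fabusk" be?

lufabusk

"fabusk" has second-to-last letter 's'. The stems whose second-to-last letter is 's' (hihesn → luhihesn, bohimisf → lubohimisf) add the prefix lu-.
So fabusk → lufabusk.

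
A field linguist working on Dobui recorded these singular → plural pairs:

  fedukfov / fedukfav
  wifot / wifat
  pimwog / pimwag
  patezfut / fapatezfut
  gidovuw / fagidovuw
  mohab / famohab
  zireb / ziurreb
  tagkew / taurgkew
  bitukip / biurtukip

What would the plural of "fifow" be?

fifaw

wifot and patezfut both end in -t yet inflect differently (wifat, fapatezfut), so the final letter is not what conditions the rule; the last vowel is.
"fifow" has last vowel 'o'. The stems whose last vowel is 'o' (fedukfov → fedukfav, wifot → wifat, pimwog → pimwag) change the last vowel to 'a'.
The other patterns: stems whose last vowel is 'a' or 'u' add the prefix fa-; stems whose last vowel is 'e' or 'i' insert -ur- after the first vowel.
So fifow → fifaw.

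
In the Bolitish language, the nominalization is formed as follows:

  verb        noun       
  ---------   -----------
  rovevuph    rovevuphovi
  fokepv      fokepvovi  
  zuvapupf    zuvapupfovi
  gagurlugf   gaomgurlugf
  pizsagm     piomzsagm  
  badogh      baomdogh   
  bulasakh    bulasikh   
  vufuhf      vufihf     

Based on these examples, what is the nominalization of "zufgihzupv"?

"zufgihzupv" has second-to-last letter 'p'. The stems whose second-to-last letter is 'p' (fokepv → fokepvovi, rovevuph → rovevuphovi, zuvapupf → zuvapupfovi) add -ovi.
The other patterns: stems whose second-to-last letter is 'g' insert -om- after the first vowel; stems whose second-to-last letter is 'h' or 'k' change the last vowel to 'i'.
So zufgihzupv → zufgihzupvovi.

zufgihzupvovi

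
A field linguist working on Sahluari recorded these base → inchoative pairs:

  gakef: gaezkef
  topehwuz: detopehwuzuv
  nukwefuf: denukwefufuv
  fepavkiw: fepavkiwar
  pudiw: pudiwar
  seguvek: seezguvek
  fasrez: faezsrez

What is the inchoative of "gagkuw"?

nukwefuf and gakef both end in -f yet inflect differently (denukwefufuv, gaezkef), so the final letter is not what conditions the rule; the last vowel is.
"gagkuw" has last vowel 'u'. The stems whose last vowel is 'u' (topehwuz → detopehwuzuv, nukwefuf → denukwefufuv) add de- … -uv around the stem.
So gagkuw → degagkuwuv.

degagkuwuv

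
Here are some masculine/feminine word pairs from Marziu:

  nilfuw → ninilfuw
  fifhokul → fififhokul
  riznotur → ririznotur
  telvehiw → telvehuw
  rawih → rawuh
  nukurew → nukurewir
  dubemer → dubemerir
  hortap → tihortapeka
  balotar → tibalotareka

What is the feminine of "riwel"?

riwelir

nilfuw and telvehiw both end in -w yet inflect differently (ninilfuw, telvehuw), so the final letter is not what conditions the rule; the last vowel is.
"riwel" has last vowel 'e'. The stems whose last vowel is 'e' (nukurew → nukurewir, dubemer → dubemerir) add -ir.
The other patterns: stems whose last vowel is 'u' repeat the first consonant+vowel as a prefix; stems whose last vowel is 'i' change the last vowel to 'u'; stems whose last vowel is 'a' add ti- … -eka around the stem.
So riwel → riwelir.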